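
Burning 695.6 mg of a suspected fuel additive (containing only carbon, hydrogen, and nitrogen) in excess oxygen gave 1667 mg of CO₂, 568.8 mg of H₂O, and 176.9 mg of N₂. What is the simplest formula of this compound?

mol C = 1.667 g CO₂ ÷ 44.009 g/mol = 0.037879 mol
mol H = 2 × 0.5688 g H₂O ÷ 18.015 g/mol = 0.063147 mol
mol N = 2 × 0.1769 g N₂ ÷ 28.014 g/mol = 0.012629 mol
Divide by the smallest (0.012629 mol): C 2.999, H 5.000, N 1.000

C3H5N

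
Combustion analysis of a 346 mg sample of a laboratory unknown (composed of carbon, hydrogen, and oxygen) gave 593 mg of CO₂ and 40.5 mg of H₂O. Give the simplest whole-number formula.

mol C = 0.593 g CO₂ ÷ 44.009 g/mol = 0.01347 mol
mol H = 2 × 0.0405 g H₂O ÷ 18.015 g/mol = 0.004496 mol
mass O = 0.346 − (0.1618 + 0.004532) = 0.1796 g → mol O = 0.1796 ÷ 15.999 = 0.01123 mol
Divide by the smallest (0.004496 mol): C 2.997, H 1.000, O 2.497
Multiplying each by 2 gives whole numbers: C 5.99, H 2.00, O 4.99

C6H2O5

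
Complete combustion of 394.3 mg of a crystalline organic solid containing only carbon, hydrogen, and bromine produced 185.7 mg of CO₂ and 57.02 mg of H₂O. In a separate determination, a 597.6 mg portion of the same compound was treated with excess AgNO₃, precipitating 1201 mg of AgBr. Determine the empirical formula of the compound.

mol C = 0.1857 g CO₂ ÷ 44.009 g/mol = 0.0042196 mol
mol H = 2 × 0.05702 g H₂O ÷ 18.015 g/mol = 0.0063303 mol
From the AgBr data: mol Br per gram of compound = (1.201 ÷ 187.772) ÷ 0.5976 = 0.010703 mol/g, so in the 0.3943 g combustion sample mol Br = 0.0042202 mol
Divide by the smallest (0.0042196 mol): C 1.000, H 1.500, Br 1.000
Multiplying each by 2 gives whole numbers: C 2.00, H 3.00, Br 2.00

C2H3Br2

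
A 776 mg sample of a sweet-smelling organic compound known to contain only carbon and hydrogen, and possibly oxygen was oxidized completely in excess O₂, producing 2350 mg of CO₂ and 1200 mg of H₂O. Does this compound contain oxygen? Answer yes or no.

no

mol C = 2.35 g CO₂ ÷ 44.009 g/mol = 0.05340 mol
mol H = 2 × 1.20 g H₂O ÷ 18.015 g/mol = 0.1332 mol
C and H together account for 0.7757 g — essentially the entire 0.776 g sample — so the compound contains no oxygen.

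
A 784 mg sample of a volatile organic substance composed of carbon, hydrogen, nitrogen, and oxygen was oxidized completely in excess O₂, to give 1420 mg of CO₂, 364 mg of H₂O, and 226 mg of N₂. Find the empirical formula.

C4H5N2O

mol C = 1.42 g CO₂ ÷ 44.009 g/mol = 0.03227 mol
mol H = 2 × 0.364 g H₂O ÷ 18.015 g/mol = 0.04041 mol
mol N = 2 × 0.226 g N₂ ÷ 28.014 g/mol = 0.01613 mol
mass O = 0.784 − (0.3875 + 0.04073 + 0.2260) = 0.1297 g → mol O = 0.1297 ÷ 15.999 = 0.008108 mol
Divide by the smallest (0.008108 mol): C 3.980, H 4.984, N 1.990, O 1.000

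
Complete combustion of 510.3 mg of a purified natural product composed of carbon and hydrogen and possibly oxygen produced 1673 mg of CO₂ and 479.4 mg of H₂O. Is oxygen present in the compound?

mol C = 1.673 g CO₂ ÷ 44.009 g/mol = 0.038015 mol
mol H = 2 × 0.4794 g H₂O ÷ 18.015 g/mol = 0.053222 mol
C and H together account for 0.51025 g — essentially the entire 0.5103 g sample — so the compound contains no oxygen.

no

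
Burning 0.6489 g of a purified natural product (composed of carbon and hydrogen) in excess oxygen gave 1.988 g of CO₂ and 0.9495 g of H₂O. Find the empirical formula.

mol C = 1.988 g CO₂ ÷ 44.009 g/mol = 0.045173 mol
mol H = 2 × 0.9495 g H₂O ÷ 18.015 g/mol = 0.10541 mol
Divide by the smallest (0.045173 mol): C 1.000, H 2.334
Multiplying each by 3 gives whole numbers: C 3.00, H 7.00

C3H7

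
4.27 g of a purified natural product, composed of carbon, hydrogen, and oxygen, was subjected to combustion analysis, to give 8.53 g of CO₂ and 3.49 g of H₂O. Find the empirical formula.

mol C = 8.53 g CO₂ ÷ 44.009 g/mol = 0.1938 mol
mol H = 2 × 3.49 g H₂O ÷ 18.015 g/mol = 0.3875 mol
mass O = 4.27 − (2.328 + 0.3906) = 1.551 g → mol O = 1.551 ÷ 15.999 = 0.09697 mol
Divide by the smallest (0.09697 mol): C 1.999, H 3.996, O 1.000

C2H4O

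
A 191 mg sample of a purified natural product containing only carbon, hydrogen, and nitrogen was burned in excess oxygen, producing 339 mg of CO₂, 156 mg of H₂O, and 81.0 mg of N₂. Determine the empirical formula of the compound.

C4H9N3

mol C = 0.339 g CO₂ ÷ 44.009 g/mol = 0.007703 mol
mol H = 2 × 0.156 g H₂O ÷ 18.015 g/mol = 0.01732 mol
mol N = 2 × 0.0810 g N₂ ÷ 28.014 g/mol = 0.005783 mol
Divide by the smallest (0.005783 mol): C 1.332, H 2.995, N 1.000
Multiplying each by 3 gives whole numbers: C 4.00, H 8.98, N 3.00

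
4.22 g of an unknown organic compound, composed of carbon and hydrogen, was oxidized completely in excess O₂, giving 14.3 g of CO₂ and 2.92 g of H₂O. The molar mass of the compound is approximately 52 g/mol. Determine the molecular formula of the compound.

mol C = 14.3 g CO₂ ÷ 44.009 g/mol = 0.3249 mol
mol H = 2 × 2.92 g H₂O ÷ 18.015 g/mol = 0.3242 mol
Divide by the smallest (0.3242 mol): C 1.002, H 1.000
Empirical formula: CH
Empirical-formula mass = 13.02 g/mol; 52 ÷ 13.02 ≈ 4, so the molecular formula is C4H4.

C4H4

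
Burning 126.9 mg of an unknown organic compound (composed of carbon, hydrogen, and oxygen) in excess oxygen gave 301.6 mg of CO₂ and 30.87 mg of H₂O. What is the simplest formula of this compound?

C8H4O3

mol C = 0.3016 g CO₂ ÷ 44.009 g/mol = 0.0068531 mol
mol H = 2 × 0.03087 g H₂O ÷ 18.015 g/mol = 0.0034271 mol
mass O = 0.1269 − (0.082313 + 0.0034546) = 0.041132 g → mol O = 0.041132 ÷ 15.999 = 0.0025709 mol
Divide by the smallest (0.0025709 mol): C 2.666, H 1.333, O 1.000
Multiplying each by 3 gives whole numbers: C 8.00, H 4.00, O 3.00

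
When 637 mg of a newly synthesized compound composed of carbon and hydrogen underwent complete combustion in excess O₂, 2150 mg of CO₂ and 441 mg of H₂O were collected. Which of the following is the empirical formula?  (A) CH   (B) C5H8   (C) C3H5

(A) CH

mol C = 2.15 g CO₂ ÷ 44.009 g/mol = 0.04885 mol
mol H = 2 × 0.441 g H₂O ÷ 18.015 g/mol = 0.04896 mol
Divide by the smallest (0.04885 mol): C 1.000, H 1.002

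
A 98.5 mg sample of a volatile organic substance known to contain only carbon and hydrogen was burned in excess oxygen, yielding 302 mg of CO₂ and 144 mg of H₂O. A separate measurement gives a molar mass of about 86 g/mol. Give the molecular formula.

mol C = 0.302 g CO₂ ÷ 44.009 g/mol = 0.006862 mol
mol H = 2 × 0.144 g H₂O ÷ 18.015 g/mol = 0.01599 mol
Divide by the smallest (0.006862 mol): C 1.000, H 2.330
Multiplying each by 3 gives whole numbers: C 3.00, H 6.99
Empirical formula: C3H7
Empirical-formula mass = 43.09 g/mol; 86 ÷ 43.09 ≈ 2, so the molecular formula is C6H14.

C6H14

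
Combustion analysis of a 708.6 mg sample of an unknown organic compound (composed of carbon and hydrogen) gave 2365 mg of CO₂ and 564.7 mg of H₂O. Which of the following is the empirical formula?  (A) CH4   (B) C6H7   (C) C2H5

mol C = 2.365 g CO₂ ÷ 44.009 g/mol = 0.053739 mol
mol H = 2 × 0.5647 g H₂O ÷ 18.015 g/mol = 0.062692 mol
Divide by the smallest (0.053739 mol): C 1.000, H 1.167
Multiplying each by 6 gives whole numbers: C 6.00, H 7.00

(B) C6H7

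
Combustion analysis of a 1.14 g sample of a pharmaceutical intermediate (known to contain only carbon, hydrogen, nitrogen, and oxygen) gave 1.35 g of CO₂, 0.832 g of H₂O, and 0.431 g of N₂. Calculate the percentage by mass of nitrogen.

37.8%

mol C = 1.35 g CO₂ ÷ 44.009 g/mol = 0.03068 mol
mol H = 2 × 0.832 g H₂O ÷ 18.015 g/mol = 0.09237 mol
mol N = 2 × 0.431 g N₂ ÷ 28.014 g/mol = 0.03077 mol
mass O = 1.14 − (0.3684 + 0.09311 + 0.4310) = 0.2474 g → mol O = 0.2474 ÷ 15.999 = 0.01547 mol
mass % N = 0.4310 g ÷ 1.14 g × 100%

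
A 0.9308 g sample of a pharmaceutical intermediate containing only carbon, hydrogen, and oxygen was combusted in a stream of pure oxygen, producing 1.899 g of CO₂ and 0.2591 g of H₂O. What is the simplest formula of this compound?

mol C = 1.899 g CO₂ ÷ 44.009 g/mol = 0.043150 mol
mol H = 2 × 0.2591 g H₂O ÷ 18.015 g/mol = 0.028765 mol
mass O = 0.9308 − (0.51828 + 0.028995) = 0.38353 g → mol O = 0.38353 ÷ 15.999 = 0.023972 mol
Divide by the smallest (0.023972 mol): C 1.800, H 1.200, O 1.000
Multiplying each by 5 gives whole numbers: C 9.00, H 6.00, O 5.00

C9H6O5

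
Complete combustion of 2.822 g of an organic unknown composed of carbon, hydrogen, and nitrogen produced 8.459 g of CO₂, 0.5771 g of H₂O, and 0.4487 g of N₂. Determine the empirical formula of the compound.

mol C = 8.459 g CO₂ ÷ 44.009 g/mol = 0.19221 mol
mol H = 2 × 0.5771 g H₂O ÷ 18.015 g/mol = 0.064069 mol
mol N = 2 × 0.4487 g N₂ ÷ 28.014 g/mol = 0.032034 mol
Divide by the smallest (0.032034 mol): C 6.000, H 2.000, N 1.000

C6H2N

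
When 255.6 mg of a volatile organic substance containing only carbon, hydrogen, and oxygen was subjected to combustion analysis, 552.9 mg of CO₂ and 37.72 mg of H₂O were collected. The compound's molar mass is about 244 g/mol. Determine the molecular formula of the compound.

mol C = 0.5529 g CO₂ ÷ 44.009 g/mol = 0.012563 mol
mol H = 2 × 0.03772 g H₂O ÷ 18.015 g/mol = 0.0041876 mol
mass O = 0.2556 − (0.15090 + 0.0042211) = 0.10048 g → mol O = 0.10048 ÷ 15.999 = 0.0062804 mol
Divide by the smallest (0.0041876 mol): C 3.000, H 1.000, O 1.500
Multiplying each by 2 gives whole numbers: C 6.00, H 2.00, O 3.00
Empirical formula: C6H2O3
Empirical-formula mass = 122.08 g/mol; 244 ÷ 122.08 ≈ 2, so the molecular formula is C12H4O6.

C12H4O6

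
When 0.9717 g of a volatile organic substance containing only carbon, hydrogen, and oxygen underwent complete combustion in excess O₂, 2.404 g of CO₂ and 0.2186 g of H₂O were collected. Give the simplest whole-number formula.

mol C = 2.404 g CO₂ ÷ 44.009 g/mol = 0.054625 mol
mol H = 2 × 0.2186 g H₂O ÷ 18.015 g/mol = 0.024269 mol
mass O = 0.9717 − (0.65610 + 0.024463) = 0.29113 g → mol O = 0.29113 ÷ 15.999 = 0.018197 mol
Divide by the smallest (0.018197 mol): C 3.002, H 1.334, O 1.000
Multiplying each by 3 gives whole numbers: C 9.01, H 4.00, O 3.00

C9H4O3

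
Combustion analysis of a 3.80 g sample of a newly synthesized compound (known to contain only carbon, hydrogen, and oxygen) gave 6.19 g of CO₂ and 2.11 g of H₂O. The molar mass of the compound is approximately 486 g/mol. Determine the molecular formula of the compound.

mol C = 6.19 g CO₂ ÷ 44.009 g/mol = 0.1407 mol
mol H = 2 × 2.11 g H₂O ÷ 18.015 g/mol = 0.2342 mol
mass O = 3.80 − (1.689 + 0.2361) = 1.874 g → mol O = 1.874 ÷ 15.999 = 0.1172 mol
Divide by the smallest (0.1172 mol): C 1.200, H 1.999, O 1.000
Multiplying each by 5 gives whole numbers: C 6.00, H 10.00, O 5.00
Empirical formula: C6H10O5
Empirical-formula mass = 162.14 g/mol; 486 ÷ 162.14 ≈ 3, so the molecular formula is C18H30O15.

C18H30O15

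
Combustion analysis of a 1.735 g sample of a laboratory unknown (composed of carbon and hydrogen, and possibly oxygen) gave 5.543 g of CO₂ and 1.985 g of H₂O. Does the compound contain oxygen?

mol C = 5.543 g CO₂ ÷ 44.009 g/mol = 0.12595 mol
mol H = 2 × 1.985 g H₂O ÷ 18.015 g/mol = 0.22037 mol
C and H together account for 1.7349 g — essentially the entire 1.735 g sample — so the compound contains no oxygen.

no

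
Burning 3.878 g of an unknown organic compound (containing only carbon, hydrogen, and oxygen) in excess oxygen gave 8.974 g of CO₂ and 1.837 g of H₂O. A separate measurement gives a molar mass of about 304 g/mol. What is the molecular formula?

C16H16O6

mol C = 8.974 g CO₂ ÷ 44.009 g/mol = 0.20391 mol
mol H = 2 × 1.837 g H₂O ÷ 18.015 g/mol = 0.20394 mol
mass O = 3.878 − (2.4492 + 0.20557) = 1.2232 g → mol O = 1.2232 ÷ 15.999 = 0.076457 mol
Divide by the smallest (0.076457 mol): C 2.667, H 2.667, O 1.000
Multiplying each by 3 gives whole numbers: C 8.00, H 8.00, O 3.00
Empirical formula: C8H8O3
Empirical-formula mass = 152.15 g/mol; 304 ÷ 152.15 ≈ 2, so the molecular formula is C16H16O6.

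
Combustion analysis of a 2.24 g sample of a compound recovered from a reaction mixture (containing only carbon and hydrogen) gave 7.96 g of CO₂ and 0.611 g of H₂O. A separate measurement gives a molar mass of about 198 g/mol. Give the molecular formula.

C16H6

mol C = 7.96 g CO₂ ÷ 44.009 g/mol = 0.1809 mol
mol H = 2 × 0.611 g H₂O ÷ 18.015 g/mol = 0.06783 mol
Divide by the smallest (0.06783 mol): C 2.666, H 1.000
Multiplying each by 3 gives whole numbers: C 8.00, H 3.00
Empirical formula: C8H3
Empirical-formula mass = 99.11 g/mol; 198 ÷ 99.11 ≈ 2, so the molecular formula is C16H6.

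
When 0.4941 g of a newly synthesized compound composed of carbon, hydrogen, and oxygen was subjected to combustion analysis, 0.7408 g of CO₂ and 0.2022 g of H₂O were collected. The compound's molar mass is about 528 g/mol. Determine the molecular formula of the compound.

mol C = 0.7408 g CO₂ ÷ 44.009 g/mol = 0.016833 mol
mol H = 2 × 0.2022 g H₂O ÷ 18.015 g/mol = 0.022448 mol
mass O = 0.4941 − (0.20218 + 0.022628) = 0.26929 g → mol O = 0.26929 ÷ 15.999 = 0.016832 mol
Divide by the smallest (0.016832 mol): C 1.000, H 1.334, O 1.000
Multiplying each by 3 gives whole numbers: C 3.00, H 4.00, O 3.00
Empirical formula: C3H4O3
Empirical-formula mass = 88.06 g/mol; 528 ÷ 88.06 ≈ 6, so the molecular formula is C18H24O18.

C18H24O18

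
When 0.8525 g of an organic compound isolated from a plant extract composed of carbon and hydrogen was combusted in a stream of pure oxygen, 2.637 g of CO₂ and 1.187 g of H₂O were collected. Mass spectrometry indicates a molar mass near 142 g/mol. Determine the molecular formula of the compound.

mol C = 2.637 g CO₂ ÷ 44.009 g/mol = 0.059920 mol
mol H = 2 × 1.187 g H₂O ÷ 18.015 g/mol = 0.13178 mol
Divide by the smallest (0.059920 mol): C 1.000, H 2.199
Multiplying each by 5 gives whole numbers: C 5.00, H 11.00
Empirical formula: C5H11
Empirical-formula mass = 71.14 g/mol; 142 ÷ 71.14 ≈ 2, so the molecular formula is C10H22.

C10H22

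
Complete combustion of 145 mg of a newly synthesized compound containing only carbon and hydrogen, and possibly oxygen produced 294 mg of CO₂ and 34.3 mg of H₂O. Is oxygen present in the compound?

mol C = 0.294 g CO₂ ÷ 44.009 g/mol = 0.006680 mol
mol H = 2 × 0.0343 g H₂O ÷ 18.015 g/mol = 0.003808 mol
C and H account for only 0.08408 g of the 0.145 g sample; the remaining 0.06092 g must be oxygen.

yes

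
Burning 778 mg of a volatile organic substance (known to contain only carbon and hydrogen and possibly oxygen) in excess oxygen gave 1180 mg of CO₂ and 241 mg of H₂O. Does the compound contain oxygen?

mol C = 1.18 g CO₂ ÷ 44.009 g/mol = 0.02681 mol
mol H = 2 × 0.241 g H₂O ÷ 18.015 g/mol = 0.02676 mol
C and H account for only 0.3490 g of the 0.778 g sample; the remaining 0.4290 g must be oxygen.

yes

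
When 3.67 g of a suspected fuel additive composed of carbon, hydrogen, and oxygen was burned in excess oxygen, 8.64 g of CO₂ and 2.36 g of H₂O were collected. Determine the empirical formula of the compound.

C3H4O

mol C = 8.64 g CO₂ ÷ 44.009 g/mol = 0.1963 mol
mol H = 2 × 2.36 g H₂O ÷ 18.015 g/mol = 0.2620 mol
mass O = 3.67 − (2.358 + 0.2641) = 1.048 g → mol O = 1.048 ÷ 15.999 = 0.06550 mol
Divide by the smallest (0.06550 mol): C 2.998, H 4.000, O 1.000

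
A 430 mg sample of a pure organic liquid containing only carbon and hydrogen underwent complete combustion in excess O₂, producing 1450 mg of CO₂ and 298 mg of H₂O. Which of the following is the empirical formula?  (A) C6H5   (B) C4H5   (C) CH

(C) CH

mol C = 1.45 g CO₂ ÷ 44.009 g/mol = 0.03295 mol
mol H = 2 × 0.298 g H₂O ÷ 18.015 g/mol = 0.03308 mol
Divide by the smallest (0.03295 mol): C 1.000, H 1.004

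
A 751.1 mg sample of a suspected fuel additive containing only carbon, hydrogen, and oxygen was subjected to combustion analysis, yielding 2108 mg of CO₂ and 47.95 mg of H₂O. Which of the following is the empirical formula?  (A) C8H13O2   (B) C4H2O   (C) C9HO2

mol C = 2.108 g CO₂ ÷ 44.009 g/mol = 0.047899 mol
mol H = 2 × 0.04795 g H₂O ÷ 18.015 g/mol = 0.0053233 mol
mass O = 0.7511 − (0.57532 + 0.0053659) = 0.17042 g → mol O = 0.17042 ÷ 15.999 = 0.010652 mol
Divide by the smallest (0.0053233 mol): C 8.998, H 1.000, O 2.001

(C) C9HO2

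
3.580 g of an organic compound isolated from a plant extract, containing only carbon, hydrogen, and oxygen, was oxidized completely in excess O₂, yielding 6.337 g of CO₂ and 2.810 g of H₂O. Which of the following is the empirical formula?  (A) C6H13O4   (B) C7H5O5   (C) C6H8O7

mol C = 6.337 g CO₂ ÷ 44.009 g/mol = 0.14399 mol
mol H = 2 × 2.810 g H₂O ÷ 18.015 g/mol = 0.31196 mol
mass O = 3.580 − (1.7295 + 0.31446) = 1.5360 g → mol O = 1.5360 ÷ 15.999 = 0.096008 mol
Divide by the smallest (0.096008 mol): C 1.500, H 3.249, O 1.000
Multiplying each by 4 gives whole numbers: C 6.00, H 13.00, O 4.00

(A) C6H13O4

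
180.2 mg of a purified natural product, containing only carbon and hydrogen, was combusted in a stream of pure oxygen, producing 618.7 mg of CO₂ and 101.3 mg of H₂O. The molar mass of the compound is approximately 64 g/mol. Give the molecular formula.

mol C = 0.6187 g CO₂ ÷ 44.009 g/mol = 0.014058 mol
mol H = 2 × 0.1013 g H₂O ÷ 18.015 g/mol = 0.011246 mol
Divide by the smallest (0.011246 mol): C 1.250, H 1.000
Multiplying each by 4 gives whole numbers: C 5.00, H 4.00
Empirical formula: C5H4
Empirical-formula mass = 64.09 g/mol; 64 ÷ 64.09 ≈ 1, so the molecular formula is C5H4.

C5H4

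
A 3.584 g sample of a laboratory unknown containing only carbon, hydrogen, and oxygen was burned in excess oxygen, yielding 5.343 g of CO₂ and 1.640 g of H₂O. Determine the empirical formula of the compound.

C2H3O2

mol C = 5.343 g CO₂ ÷ 44.009 g/mol = 0.12141 mol
mol H = 2 × 1.640 g H₂O ÷ 18.015 g/mol = 0.18207 mol
mass O = 3.584 − (1.4582 + 0.18353) = 1.9423 g → mol O = 1.9423 ÷ 15.999 = 0.12140 mol
Divide by the smallest (0.12140 mol): C 1.000, H 1.500, O 1.000
Multiplying each by 2 gives whole numbers: C 2.00, H 3.00, O 2.00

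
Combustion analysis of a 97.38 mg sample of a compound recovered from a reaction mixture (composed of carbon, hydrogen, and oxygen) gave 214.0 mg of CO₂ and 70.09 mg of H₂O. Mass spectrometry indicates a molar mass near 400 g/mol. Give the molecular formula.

C20H32O8

mol C = 0.2140 g CO₂ ÷ 44.009 g/mol = 0.0048626 mol
mol H = 2 × 0.07009 g H₂O ÷ 18.015 g/mol = 0.0077813 mol
mass O = 0.09738 − (0.058405 + 0.0078435) = 0.031131 g → mol O = 0.031131 ÷ 15.999 = 0.0019458 mol
Divide by the smallest (0.0019458 mol): C 2.499, H 3.999, O 1.000
Multiplying each by 2 gives whole numbers: C 5.00, H 8.00, O 2.00
Empirical formula: C5H8O2
Empirical-formula mass = 100.12 g/mol; 400 ÷ 100.12 ≈ 4, so the molecular formula is C20H32O8.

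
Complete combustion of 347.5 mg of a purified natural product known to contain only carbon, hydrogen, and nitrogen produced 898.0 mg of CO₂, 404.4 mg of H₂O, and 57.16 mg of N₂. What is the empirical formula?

mol C = 0.8980 g CO₂ ÷ 44.009 g/mol = 0.020405 mol
mol H = 2 × 0.4044 g H₂O ÷ 18.015 g/mol = 0.044896 mol
mol N = 2 × 0.05716 g N₂ ÷ 28.014 g/mol = 0.0040808 mol
Divide by the smallest (0.0040808 mol): C 5.000, H 11.002, N 1.000

C5H11N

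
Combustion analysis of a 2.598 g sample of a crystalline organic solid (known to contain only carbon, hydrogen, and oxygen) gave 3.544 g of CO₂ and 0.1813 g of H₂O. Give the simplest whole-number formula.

C4HO5

mol C = 3.544 g CO₂ ÷ 44.009 g/mol = 0.080529 mol
mol H = 2 × 0.1813 g H₂O ÷ 18.015 g/mol = 0.020128 mol
mass O = 2.598 − (0.96723 + 0.020289) = 1.6105 g → mol O = 1.6105 ÷ 15.999 = 0.10066 mol
Divide by the smallest (0.020128 mol): C 4.001, H 1.000, O 5.001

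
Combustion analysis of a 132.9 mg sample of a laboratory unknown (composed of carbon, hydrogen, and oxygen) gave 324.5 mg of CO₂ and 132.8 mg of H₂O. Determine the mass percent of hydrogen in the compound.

mol C = 0.3245 g CO₂ ÷ 44.009 g/mol = 0.0073735 mol
mol H = 2 × 0.1328 g H₂O ÷ 18.015 g/mol = 0.014743 mol
mass O = 0.1329 − (0.088563 + 0.014861) = 0.029476 g → mol O = 0.029476 ÷ 15.999 = 0.0018424 mol
mass % H = 0.014861 g ÷ 0.1329 g × 100%

11.18%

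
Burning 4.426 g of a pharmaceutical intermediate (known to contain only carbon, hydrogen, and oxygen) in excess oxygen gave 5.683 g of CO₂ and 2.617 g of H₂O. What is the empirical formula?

C4H9O5

mol C = 5.683 g CO₂ ÷ 44.009 g/mol = 0.12913 mol
mol H = 2 × 2.617 g H₂O ÷ 18.015 g/mol = 0.29054 mol
mass O = 4.426 − (1.5510 + 0.29286) = 2.5821 g → mol O = 2.5821 ÷ 15.999 = 0.16139 mol
Divide by the smallest (0.12913 mol): C 1.000, H 2.250, O 1.250
Multiplying each by 4 gives whole numbers: C 4.00, H 9.00, O 5.00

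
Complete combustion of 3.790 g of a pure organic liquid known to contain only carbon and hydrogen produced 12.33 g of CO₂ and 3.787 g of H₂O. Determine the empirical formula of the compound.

C2H3

mol C = 12.33 g CO₂ ÷ 44.009 g/mol = 0.28017 mol
mol H = 2 × 3.787 g H₂O ÷ 18.015 g/mol = 0.42043 mol
Divide by the smallest (0.28017 mol): C 1.000, H 1.501
Multiplying each by 2 gives whole numbers: C 2.00, H 3.00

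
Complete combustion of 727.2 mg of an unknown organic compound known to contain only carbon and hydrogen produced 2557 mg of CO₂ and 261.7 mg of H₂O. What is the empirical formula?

mol C = 2.557 g CO₂ ÷ 44.009 g/mol = 0.058102 mol
mol H = 2 × 0.2617 g H₂O ÷ 18.015 g/mol = 0.029054 mol
Divide by the smallest (0.029054 mol): C 2.000, H 1.000

C2H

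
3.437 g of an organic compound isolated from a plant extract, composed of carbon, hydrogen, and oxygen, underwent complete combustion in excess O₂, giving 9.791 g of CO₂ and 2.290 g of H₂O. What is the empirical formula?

mol C = 9.791 g CO₂ ÷ 44.009 g/mol = 0.22248 mol
mol H = 2 × 2.290 g H₂O ÷ 18.015 g/mol = 0.25423 mol
mass O = 3.437 − (2.6722 + 0.25627) = 0.50856 g → mol O = 0.50856 ÷ 15.999 = 0.031787 mol
Divide by the smallest (0.031787 mol): C 6.999, H 7.998, O 1.000

C7H8O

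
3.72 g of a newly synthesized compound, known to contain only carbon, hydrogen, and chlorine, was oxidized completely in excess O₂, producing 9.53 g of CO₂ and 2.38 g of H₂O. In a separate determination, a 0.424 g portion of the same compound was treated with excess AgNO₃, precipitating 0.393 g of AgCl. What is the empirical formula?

mol C = 9.53 g CO₂ ÷ 44.009 g/mol = 0.2165 mol
mol H = 2 × 2.38 g H₂O ÷ 18.015 g/mol = 0.2642 mol
From the AgCl data: mol Cl per gram of compound = (0.393 ÷ 143.318) ÷ 0.424 = 0.006467 mol/g, so in the 3.72 g combustion sample mol Cl = 0.02406 mol
Divide by the smallest (0.02406 mol): C 9.001, H 10.983, Cl 1.000

C9H11Cl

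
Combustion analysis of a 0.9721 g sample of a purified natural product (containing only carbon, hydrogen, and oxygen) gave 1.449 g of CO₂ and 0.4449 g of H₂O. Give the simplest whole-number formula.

C2H3O2

mol C = 1.449 g CO₂ ÷ 44.009 g/mol = 0.032925 mol
mol H = 2 × 0.4449 g H₂O ÷ 18.015 g/mol = 0.049392 mol
mass O = 0.9721 − (0.39546 + 0.049787) = 0.52685 g → mol O = 0.52685 ÷ 15.999 = 0.032930 mol
Divide by the smallest (0.032925 mol): C 1.000, H 1.500, O 1.000
Multiplying each by 2 gives whole numbers: C 2.00, H 3.00, O 2.00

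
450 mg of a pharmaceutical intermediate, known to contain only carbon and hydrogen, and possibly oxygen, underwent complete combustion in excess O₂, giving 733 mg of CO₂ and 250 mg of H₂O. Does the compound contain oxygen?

mol C = 0.733 g CO₂ ÷ 44.009 g/mol = 0.01666 mol
mol H = 2 × 0.250 g H₂O ÷ 18.015 g/mol = 0.02775 mol
C and H account for only 0.2280 g of the 0.450 g sample; the remaining 0.2220 g must be oxygen.

yes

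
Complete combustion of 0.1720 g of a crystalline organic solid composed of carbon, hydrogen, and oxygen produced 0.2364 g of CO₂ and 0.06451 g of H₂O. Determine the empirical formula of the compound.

mol C = 0.2364 g CO₂ ÷ 44.009 g/mol = 0.0053716 mol
mol H = 2 × 0.06451 g H₂O ÷ 18.015 g/mol = 0.0071618 mol
mass O = 0.1720 − (0.064519 + 0.0072191) = 0.10026 g → mol O = 0.10026 ÷ 15.999 = 0.0062668 mol
Divide by the smallest (0.0053716 mol): C 1.000, H 1.333, O 1.167
Multiplying each by 6 gives whole numbers: C 6.00, H 8.00, O 7.00

C6H8O7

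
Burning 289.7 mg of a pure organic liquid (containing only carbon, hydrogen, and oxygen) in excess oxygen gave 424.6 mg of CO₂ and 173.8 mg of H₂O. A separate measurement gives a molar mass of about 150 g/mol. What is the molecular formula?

mol C = 0.4246 g CO₂ ÷ 44.009 g/mol = 0.0096480 mol
mol H = 2 × 0.1738 g H₂O ÷ 18.015 g/mol = 0.019295 mol
mass O = 0.2897 − (0.11588 + 0.019449) = 0.15437 g → mol O = 0.15437 ÷ 15.999 = 0.0096486 mol
Divide by the smallest (0.0096480 mol): C 1.000, H 2.000, O 1.000
Empirical formula: CH2O
Empirical-formula mass = 30.03 g/mol; 150 ÷ 30.03 ≈ 5, so the molecular formula is C5H10O5.

C5H10O5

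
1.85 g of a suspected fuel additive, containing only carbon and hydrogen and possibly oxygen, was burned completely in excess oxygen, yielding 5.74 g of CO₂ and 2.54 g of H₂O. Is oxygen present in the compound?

no

mol C = 5.74 g CO₂ ÷ 44.009 g/mol = 0.1304 mol
mol H = 2 × 2.54 g H₂O ÷ 18.015 g/mol = 0.2820 mol
C and H together account for 1.851 g — essentially the entire 1.85 g sample — so the compound contains no oxygen.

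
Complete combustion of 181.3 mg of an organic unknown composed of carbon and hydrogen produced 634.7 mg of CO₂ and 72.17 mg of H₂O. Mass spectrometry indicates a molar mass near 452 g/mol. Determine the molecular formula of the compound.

C36H20

mol C = 0.6347 g CO₂ ÷ 44.009 g/mol = 0.014422 mol
mol H = 2 × 0.07217 g H₂O ÷ 18.015 g/mol = 0.0080122 mol
Divide by the smallest (0.0080122 mol): C 1.800, H 1.000
Multiplying each by 5 gives whole numbers: C 9.00, H 5.00
Empirical formula: C9H5
Empirical-formula mass = 113.14 g/mol; 452 ÷ 113.14 ≈ 4, so the molecular formula is C36H20.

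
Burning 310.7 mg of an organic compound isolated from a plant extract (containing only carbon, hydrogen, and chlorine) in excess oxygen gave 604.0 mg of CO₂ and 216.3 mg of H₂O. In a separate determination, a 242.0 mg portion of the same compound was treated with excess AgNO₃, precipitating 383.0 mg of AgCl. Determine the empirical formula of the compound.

C4H7Cl

mol C = 0.6040 g CO₂ ÷ 44.009 g/mol = 0.013724 mol
mol H = 2 × 0.2163 g H₂O ÷ 18.015 g/mol = 0.024013 mol
From the AgCl data: mol Cl per gram of compound = (0.3830 ÷ 143.318) ÷ 0.2420 = 0.011043 mol/g, so in the 0.3107 g combustion sample mol Cl = 0.0034310 mol
Divide by the smallest (0.0034310 mol): C 4.000, H 6.999, Cl 1.000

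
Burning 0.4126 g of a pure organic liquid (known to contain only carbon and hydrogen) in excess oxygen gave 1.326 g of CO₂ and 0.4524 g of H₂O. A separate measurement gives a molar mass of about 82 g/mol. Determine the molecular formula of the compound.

mol C = 1.326 g CO₂ ÷ 44.009 g/mol = 0.030130 mol
mol H = 2 × 0.4524 g H₂O ÷ 18.015 g/mol = 0.050225 mol
Divide by the smallest (0.030130 mol): C 1.000, H 1.667
Multiplying each by 3 gives whole numbers: C 3.00, H 5.00
Empirical formula: C3H5
Empirical-formula mass = 41.07 g/mol; 82 ÷ 41.07 ≈ 2, so the molecular formula is C6H10.

C6H10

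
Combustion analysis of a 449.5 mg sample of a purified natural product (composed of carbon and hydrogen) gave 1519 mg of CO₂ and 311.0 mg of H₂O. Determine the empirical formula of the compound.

mol C = 1.519 g CO₂ ÷ 44.009 g/mol = 0.034516 mol
mol H = 2 × 0.3110 g H₂O ÷ 18.015 g/mol = 0.034527 mol
Divide by the smallest (0.034516 mol): C 1.000, H 1.000

CH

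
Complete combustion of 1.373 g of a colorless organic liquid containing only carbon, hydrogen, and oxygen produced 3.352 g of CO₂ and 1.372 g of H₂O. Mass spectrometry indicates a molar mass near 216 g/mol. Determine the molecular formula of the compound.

C12H24O3

mol C = 3.352 g CO₂ ÷ 44.009 g/mol = 0.076166 mol
mol H = 2 × 1.372 g H₂O ÷ 18.015 g/mol = 0.15232 mol
mass O = 1.373 − (0.91483 + 0.15354) = 0.30463 g → mol O = 0.30463 ÷ 15.999 = 0.019041 mol
Divide by the smallest (0.019041 mol): C 4.000, H 8.000, O 1.000
Empirical formula: C4H8O
Empirical-formula mass = 72.11 g/mol; 216 ÷ 72.11 ≈ 3, so the molecular formula is C12H24O3.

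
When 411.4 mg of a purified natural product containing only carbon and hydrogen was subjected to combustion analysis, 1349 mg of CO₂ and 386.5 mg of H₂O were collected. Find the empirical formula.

C5H7

mol C = 1.349 g CO₂ ÷ 44.009 g/mol = 0.030653 mol
mol H = 2 × 0.3865 g H₂O ÷ 18.015 g/mol = 0.042909 mol
Divide by the smallest (0.030653 mol): C 1.000, H 1.400
Multiplying each by 5 gives whole numbers: C 5.00, H 7.00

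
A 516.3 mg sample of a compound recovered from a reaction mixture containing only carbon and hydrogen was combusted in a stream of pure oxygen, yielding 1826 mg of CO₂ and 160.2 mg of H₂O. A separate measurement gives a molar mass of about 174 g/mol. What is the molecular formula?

C14H6

mol C = 1.826 g CO₂ ÷ 44.009 g/mol = 0.041492 mol
mol H = 2 × 0.1602 g H₂O ÷ 18.015 g/mol = 0.017785 mol
Divide by the smallest (0.017785 mol): C 2.333, H 1.000
Multiplying each by 3 gives whole numbers: C 7.00, H 3.00
Empirical formula: C7H3
Empirical-formula mass = 87.10 g/mol; 174 ÷ 87.10 ≈ 2, so the molecular formula is C14H6.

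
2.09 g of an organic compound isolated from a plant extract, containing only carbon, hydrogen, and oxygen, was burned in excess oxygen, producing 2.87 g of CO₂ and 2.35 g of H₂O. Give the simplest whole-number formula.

mol C = 2.87 g CO₂ ÷ 44.009 g/mol = 0.06521 mol
mol H = 2 × 2.35 g H₂O ÷ 18.015 g/mol = 0.2609 mol
mass O = 2.09 − (0.7833 + 0.2630) = 1.044 g → mol O = 1.044 ÷ 15.999 = 0.06524 mol
Divide by the smallest (0.06521 mol): C 1.000, H 4.001, O 1.000

CH4O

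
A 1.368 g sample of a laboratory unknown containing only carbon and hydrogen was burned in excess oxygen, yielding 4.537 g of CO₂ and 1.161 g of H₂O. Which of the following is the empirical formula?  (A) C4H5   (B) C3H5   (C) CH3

(A) C4H5

mol C = 4.537 g CO₂ ÷ 44.009 g/mol = 0.10309 mol
mol H = 2 × 1.161 g H₂O ÷ 18.015 g/mol = 0.12889 mol
Divide by the smallest (0.10309 mol): C 1.000, H 1.250
Multiplying each by 4 gives whole numbers: C 4.00, H 5.00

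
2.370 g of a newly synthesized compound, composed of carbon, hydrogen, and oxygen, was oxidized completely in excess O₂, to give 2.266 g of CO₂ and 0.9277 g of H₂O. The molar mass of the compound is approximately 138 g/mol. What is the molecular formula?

mol C = 2.266 g CO₂ ÷ 44.009 g/mol = 0.051489 mol
mol H = 2 × 0.9277 g H₂O ÷ 18.015 g/mol = 0.10299 mol
mass O = 2.370 − (0.61844 + 0.10382) = 1.6477 g → mol O = 1.6477 ÷ 15.999 = 0.10299 mol
Divide by the smallest (0.051489 mol): C 1.000, H 2.000, O 2.000
Empirical formula: CH2O2
Empirical-formula mass = 46.02 g/mol; 138 ÷ 46.02 ≈ 3, so the molecular formula is C3H6O6.

C3H6O6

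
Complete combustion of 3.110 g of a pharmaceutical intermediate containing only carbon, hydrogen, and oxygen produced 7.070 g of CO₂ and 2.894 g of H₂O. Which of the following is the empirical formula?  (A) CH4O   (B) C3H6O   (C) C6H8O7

mol C = 7.070 g CO₂ ÷ 44.009 g/mol = 0.16065 mol
mol H = 2 × 2.894 g H₂O ÷ 18.015 g/mol = 0.32129 mol
mass O = 3.110 − (1.9296 + 0.32386) = 0.85659 g → mol O = 0.85659 ÷ 15.999 = 0.053540 mol
Divide by the smallest (0.053540 mol): C 3.001, H 6.001, O 1.000

(B) C3H6O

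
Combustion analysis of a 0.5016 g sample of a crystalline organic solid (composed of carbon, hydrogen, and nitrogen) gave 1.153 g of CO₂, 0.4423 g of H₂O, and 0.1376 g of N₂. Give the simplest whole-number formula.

mol C = 1.153 g CO₂ ÷ 44.009 g/mol = 0.026199 mol
mol H = 2 × 0.4423 g H₂O ÷ 18.015 g/mol = 0.049104 mol
mol N = 2 × 0.1376 g N₂ ÷ 28.014 g/mol = 0.0098237 mol
Divide by the smallest (0.0098237 mol): C 2.667, H 4.998, N 1.000
Multiplying each by 3 gives whole numbers: C 8.00, H 15.00, N 3.00

C8H15N3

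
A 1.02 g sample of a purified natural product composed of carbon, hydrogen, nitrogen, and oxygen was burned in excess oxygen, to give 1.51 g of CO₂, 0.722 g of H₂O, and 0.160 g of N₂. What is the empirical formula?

C3H7NO2

mol C = 1.51 g CO₂ ÷ 44.009 g/mol = 0.03431 mol
mol H = 2 × 0.722 g H₂O ÷ 18.015 g/mol = 0.08016 mol
mol N = 2 × 0.160 g N₂ ÷ 28.014 g/mol = 0.01142 mol
mass O = 1.02 − (0.4121 + 0.08080 + 0.1600) = 0.3671 g → mol O = 0.3671 ÷ 15.999 = 0.02294 mol
Divide by the smallest (0.01142 mol): C 3.004, H 7.017, N 1.000, O 2.009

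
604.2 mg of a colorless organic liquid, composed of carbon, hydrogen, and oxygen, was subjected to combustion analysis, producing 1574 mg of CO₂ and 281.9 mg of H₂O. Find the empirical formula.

mol C = 1.574 g CO₂ ÷ 44.009 g/mol = 0.035765 mol
mol H = 2 × 0.2819 g H₂O ÷ 18.015 g/mol = 0.031296 mol
mass O = 0.6042 − (0.42958 + 0.031547) = 0.14308 g → mol O = 0.14308 ÷ 15.999 = 0.0089428 mol
Divide by the smallest (0.0089428 mol): C 3.999, H 3.500, O 1.000
Multiplying each by 2 gives whole numbers: C 8.00, H 7.00, O 2.00

C8H7O2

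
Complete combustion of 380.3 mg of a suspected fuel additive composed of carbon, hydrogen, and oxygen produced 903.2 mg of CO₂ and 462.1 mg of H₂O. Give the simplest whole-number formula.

mol C = 0.9032 g CO₂ ÷ 44.009 g/mol = 0.020523 mol
mol H = 2 × 0.4621 g H₂O ÷ 18.015 g/mol = 0.051302 mol
mass O = 0.3803 − (0.24650 + 0.051712) = 0.082085 g → mol O = 0.082085 ÷ 15.999 = 0.0051306 mol
Divide by the smallest (0.0051306 mol): C 4.000, H 9.999, O 1.000

C4H10O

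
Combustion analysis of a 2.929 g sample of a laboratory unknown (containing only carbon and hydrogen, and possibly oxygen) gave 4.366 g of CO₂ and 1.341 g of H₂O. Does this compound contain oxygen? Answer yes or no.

mol C = 4.366 g CO₂ ÷ 44.009 g/mol = 0.099207 mol
mol H = 2 × 1.341 g H₂O ÷ 18.015 g/mol = 0.14888 mol
C and H account for only 1.3416 g of the 2.929 g sample; the remaining 1.5874 g must be oxygen.

yes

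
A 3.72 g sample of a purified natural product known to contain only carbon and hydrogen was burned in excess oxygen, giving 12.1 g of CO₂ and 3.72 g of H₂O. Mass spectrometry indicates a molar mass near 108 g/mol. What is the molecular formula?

mol C = 12.1 g CO₂ ÷ 44.009 g/mol = 0.2749 mol
mol H = 2 × 3.72 g H₂O ÷ 18.015 g/mol = 0.4130 mol
Divide by the smallest (0.2749 mol): C 1.000, H 1.502
Multiplying each by 2 gives whole numbers: C 2.00, H 3.00
Empirical formula: C2H3
Empirical-formula mass = 27.05 g/mol; 108 ÷ 27.05 ≈ 4, so the molecular formula is C8H12.

C8H12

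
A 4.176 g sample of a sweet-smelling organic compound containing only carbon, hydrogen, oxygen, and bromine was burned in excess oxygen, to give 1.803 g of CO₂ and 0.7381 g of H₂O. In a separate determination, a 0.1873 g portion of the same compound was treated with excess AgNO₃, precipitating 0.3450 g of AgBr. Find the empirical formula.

mol C = 1.803 g CO₂ ÷ 44.009 g/mol = 0.040969 mol
mol H = 2 × 0.7381 g H₂O ÷ 18.015 g/mol = 0.081943 mol
From the AgBr data: mol Br per gram of compound = (0.3450 ÷ 187.772) ÷ 0.1873 = 0.0098096 mol/g, so in the 4.176 g combustion sample mol Br = 0.040965 mol
mass O = 4.176 − (0.49208 + 0.082598 + 3.2733) = 0.32807 g → mol O = 0.32807 ÷ 15.999 = 0.020506 mol
Divide by the smallest (0.020506 mol): C 1.998, H 3.996, Br 1.998, O 1.000

C2H4Br2O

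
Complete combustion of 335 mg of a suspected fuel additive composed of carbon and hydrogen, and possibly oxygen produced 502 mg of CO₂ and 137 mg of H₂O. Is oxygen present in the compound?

yes

mol C = 0.502 g CO₂ ÷ 44.009 g/mol = 0.01141 mol
mol H = 2 × 0.137 g H₂O ÷ 18.015 g/mol = 0.01521 mol
C and H account for only 0.1523 g of the 0.335 g sample; the remaining 0.1827 g must be oxygen.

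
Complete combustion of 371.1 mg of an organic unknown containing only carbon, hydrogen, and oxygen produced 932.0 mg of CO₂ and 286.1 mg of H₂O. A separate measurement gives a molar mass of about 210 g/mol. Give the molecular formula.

mol C = 0.9320 g CO₂ ÷ 44.009 g/mol = 0.021177 mol
mol H = 2 × 0.2861 g H₂O ÷ 18.015 g/mol = 0.031762 mol
mass O = 0.3711 − (0.25436 + 0.032017) = 0.084721 g → mol O = 0.084721 ÷ 15.999 = 0.0052954 mol
Divide by the smallest (0.0052954 mol): C 3.999, H 5.998, O 1.000
Empirical formula: C4H6O
Empirical-formula mass = 70.09 g/mol; 210 ÷ 70.09 ≈ 3, so the molecular formula is C12H18O3.

C12H18O3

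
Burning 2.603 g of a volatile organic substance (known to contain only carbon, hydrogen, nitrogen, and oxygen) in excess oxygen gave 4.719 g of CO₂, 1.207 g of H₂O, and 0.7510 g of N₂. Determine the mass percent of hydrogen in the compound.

5.19%

mol C = 4.719 g CO₂ ÷ 44.009 g/mol = 0.10723 mol
mol H = 2 × 1.207 g H₂O ÷ 18.015 g/mol = 0.13400 mol
mol N = 2 × 0.7510 g N₂ ÷ 28.014 g/mol = 0.053616 mol
mass O = 2.603 − (1.2879 + 0.13507 + 0.75100) = 0.42901 g → mol O = 0.42901 ÷ 15.999 = 0.026815 mol
mass % H = 0.13507 g ÷ 2.603 g × 100%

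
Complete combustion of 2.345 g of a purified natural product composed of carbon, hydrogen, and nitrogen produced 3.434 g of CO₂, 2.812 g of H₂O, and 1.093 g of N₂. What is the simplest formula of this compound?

mol C = 3.434 g CO₂ ÷ 44.009 g/mol = 0.078029 mol
mol H = 2 × 2.812 g H₂O ÷ 18.015 g/mol = 0.31218 mol
mol N = 2 × 1.093 g N₂ ÷ 28.014 g/mol = 0.078032 mol
Divide by the smallest (0.078029 mol): C 1.000, H 4.001, N 1.000

CH4N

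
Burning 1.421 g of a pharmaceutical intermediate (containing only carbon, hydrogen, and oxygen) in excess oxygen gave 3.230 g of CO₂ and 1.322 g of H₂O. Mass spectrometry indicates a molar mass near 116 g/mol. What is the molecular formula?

mol C = 3.230 g CO₂ ÷ 44.009 g/mol = 0.073394 mol
mol H = 2 × 1.322 g H₂O ÷ 18.015 g/mol = 0.14677 mol
mass O = 1.421 − (0.88154 + 0.14794) = 0.39152 g → mol O = 0.39152 ÷ 15.999 = 0.024472 mol
Divide by the smallest (0.024472 mol): C 2.999, H 5.997, O 1.000
Empirical formula: C3H6O
Empirical-formula mass = 58.08 g/mol; 116 ÷ 58.08 ≈ 2, so the molecular formula is C6H12O2.

C6H12O2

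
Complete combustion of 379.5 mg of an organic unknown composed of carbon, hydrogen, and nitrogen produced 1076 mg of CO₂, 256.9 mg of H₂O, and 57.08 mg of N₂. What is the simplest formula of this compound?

mol C = 1.076 g CO₂ ÷ 44.009 g/mol = 0.024450 mol
mol H = 2 × 0.2569 g H₂O ÷ 18.015 g/mol = 0.028521 mol
mol N = 2 × 0.05708 g N₂ ÷ 28.014 g/mol = 0.0040751 mol
Divide by the smallest (0.0040751 mol): C 6.000, H 6.999, N 1.000

C6H7N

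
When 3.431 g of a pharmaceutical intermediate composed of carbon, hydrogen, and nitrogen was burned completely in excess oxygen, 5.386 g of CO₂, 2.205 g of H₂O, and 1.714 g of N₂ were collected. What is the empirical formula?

mol C = 5.386 g CO₂ ÷ 44.009 g/mol = 0.12238 mol
mol H = 2 × 2.205 g H₂O ÷ 18.015 g/mol = 0.24480 mol
mol N = 2 × 1.714 g N₂ ÷ 28.014 g/mol = 0.12237 mol
Divide by the smallest (0.12237 mol): C 1.000, H 2.001, N 1.000

CH2N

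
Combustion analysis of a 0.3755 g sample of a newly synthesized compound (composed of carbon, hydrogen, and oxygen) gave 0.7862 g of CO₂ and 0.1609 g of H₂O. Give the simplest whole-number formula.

C2H2O

mol C = 0.7862 g CO₂ ÷ 44.009 g/mol = 0.017865 mol
mol H = 2 × 0.1609 g H₂O ÷ 18.015 g/mol = 0.017863 mol
mass O = 0.3755 − (0.21457 + 0.018006) = 0.14292 g → mol O = 0.14292 ÷ 15.999 = 0.0089333 mol
Divide by the smallest (0.0089333 mol): C 2.000, H 2.000, O 1.000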